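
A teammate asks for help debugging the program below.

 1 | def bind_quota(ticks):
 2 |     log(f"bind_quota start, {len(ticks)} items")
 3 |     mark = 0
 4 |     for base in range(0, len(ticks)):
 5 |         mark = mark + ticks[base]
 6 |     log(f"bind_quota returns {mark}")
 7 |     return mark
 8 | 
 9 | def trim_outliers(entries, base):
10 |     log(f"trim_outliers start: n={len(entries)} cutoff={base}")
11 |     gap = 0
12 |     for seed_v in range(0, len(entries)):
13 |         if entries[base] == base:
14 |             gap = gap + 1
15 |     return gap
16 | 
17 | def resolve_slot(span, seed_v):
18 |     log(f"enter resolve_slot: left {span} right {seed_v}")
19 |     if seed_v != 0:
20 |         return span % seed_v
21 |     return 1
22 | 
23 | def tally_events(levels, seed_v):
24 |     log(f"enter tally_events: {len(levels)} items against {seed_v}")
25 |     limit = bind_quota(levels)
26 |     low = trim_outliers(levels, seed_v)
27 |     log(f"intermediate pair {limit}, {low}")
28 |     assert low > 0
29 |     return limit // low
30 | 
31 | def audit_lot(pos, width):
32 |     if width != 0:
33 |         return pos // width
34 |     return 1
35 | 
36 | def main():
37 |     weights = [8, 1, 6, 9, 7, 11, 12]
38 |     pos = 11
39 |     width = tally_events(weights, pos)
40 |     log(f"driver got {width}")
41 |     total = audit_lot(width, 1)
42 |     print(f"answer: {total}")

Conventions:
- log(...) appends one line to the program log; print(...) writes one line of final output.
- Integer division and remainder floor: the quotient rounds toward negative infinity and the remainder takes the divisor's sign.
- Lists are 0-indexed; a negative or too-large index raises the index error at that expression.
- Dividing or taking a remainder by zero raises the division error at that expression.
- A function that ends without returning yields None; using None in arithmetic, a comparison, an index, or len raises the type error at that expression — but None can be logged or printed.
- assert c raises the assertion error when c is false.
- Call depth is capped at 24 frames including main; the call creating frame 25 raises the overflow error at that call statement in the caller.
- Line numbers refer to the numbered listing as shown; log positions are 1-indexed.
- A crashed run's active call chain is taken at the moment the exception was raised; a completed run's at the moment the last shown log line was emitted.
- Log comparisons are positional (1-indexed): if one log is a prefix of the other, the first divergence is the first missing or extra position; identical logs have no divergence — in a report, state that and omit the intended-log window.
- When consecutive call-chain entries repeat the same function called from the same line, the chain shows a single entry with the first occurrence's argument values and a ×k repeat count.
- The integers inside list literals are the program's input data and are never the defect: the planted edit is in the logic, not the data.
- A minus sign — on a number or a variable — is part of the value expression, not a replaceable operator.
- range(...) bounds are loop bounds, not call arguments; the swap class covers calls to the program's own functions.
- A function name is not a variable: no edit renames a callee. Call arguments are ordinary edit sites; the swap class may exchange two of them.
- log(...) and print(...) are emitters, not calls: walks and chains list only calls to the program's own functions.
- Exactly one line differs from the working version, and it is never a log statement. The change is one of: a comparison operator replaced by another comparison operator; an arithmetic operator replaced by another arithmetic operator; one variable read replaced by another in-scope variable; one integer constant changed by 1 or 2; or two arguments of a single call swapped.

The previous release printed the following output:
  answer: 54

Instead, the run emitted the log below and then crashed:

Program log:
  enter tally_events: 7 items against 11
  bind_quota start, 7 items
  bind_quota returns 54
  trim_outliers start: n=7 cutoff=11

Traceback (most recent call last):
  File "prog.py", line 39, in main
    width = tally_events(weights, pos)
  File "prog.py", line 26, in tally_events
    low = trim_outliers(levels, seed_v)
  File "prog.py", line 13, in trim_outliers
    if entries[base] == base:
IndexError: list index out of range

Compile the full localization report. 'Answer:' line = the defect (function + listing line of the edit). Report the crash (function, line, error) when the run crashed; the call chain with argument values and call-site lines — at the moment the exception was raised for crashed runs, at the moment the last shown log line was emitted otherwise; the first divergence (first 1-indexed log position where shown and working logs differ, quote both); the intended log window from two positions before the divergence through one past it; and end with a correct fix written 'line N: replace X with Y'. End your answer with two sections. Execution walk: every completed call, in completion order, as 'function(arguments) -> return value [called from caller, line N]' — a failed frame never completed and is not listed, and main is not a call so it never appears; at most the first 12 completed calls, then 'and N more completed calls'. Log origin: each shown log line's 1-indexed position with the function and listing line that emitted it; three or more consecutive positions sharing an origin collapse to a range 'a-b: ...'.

Answer: the defect is in trim_outliers at line 13.
The tell: The log ends early — 4 lines, where the working version next logs 'intermediate pair 54, 1'.
Crash: trim_outliers, line 13, IndexError.
Call chain: main -> tally_events([8, 1, 6, 9, 7, 11, 12], 11) (called at line 39) -> trim_outliers([8, 1, 6, 9, 7, 11, 12], 11) (called at line 26).
First divergence: position 5 (shown log ended at 4 lines; the working version continues: 'intermediate pair 54, 1').
Intended log window:
  3: bind_quota returns 54
  4: trim_outliers start: n=7 cutoff=11
  5: intermediate pair 54, 1
  6: driver got 54
Execution walk:
  bind_quota([8, 1, 6, 9, 7, 11, 12]) -> 54  [called from tally_events, line 25]
Log line origins:
  1: logged in tally_events at line 24
  2: logged in bind_quota at line 2
  3: logged in bind_quota at line 6
  4: logged in trim_outliers at line 10
A correct fix: line 13: replace `entries[base]` with `entries[seed_v]`.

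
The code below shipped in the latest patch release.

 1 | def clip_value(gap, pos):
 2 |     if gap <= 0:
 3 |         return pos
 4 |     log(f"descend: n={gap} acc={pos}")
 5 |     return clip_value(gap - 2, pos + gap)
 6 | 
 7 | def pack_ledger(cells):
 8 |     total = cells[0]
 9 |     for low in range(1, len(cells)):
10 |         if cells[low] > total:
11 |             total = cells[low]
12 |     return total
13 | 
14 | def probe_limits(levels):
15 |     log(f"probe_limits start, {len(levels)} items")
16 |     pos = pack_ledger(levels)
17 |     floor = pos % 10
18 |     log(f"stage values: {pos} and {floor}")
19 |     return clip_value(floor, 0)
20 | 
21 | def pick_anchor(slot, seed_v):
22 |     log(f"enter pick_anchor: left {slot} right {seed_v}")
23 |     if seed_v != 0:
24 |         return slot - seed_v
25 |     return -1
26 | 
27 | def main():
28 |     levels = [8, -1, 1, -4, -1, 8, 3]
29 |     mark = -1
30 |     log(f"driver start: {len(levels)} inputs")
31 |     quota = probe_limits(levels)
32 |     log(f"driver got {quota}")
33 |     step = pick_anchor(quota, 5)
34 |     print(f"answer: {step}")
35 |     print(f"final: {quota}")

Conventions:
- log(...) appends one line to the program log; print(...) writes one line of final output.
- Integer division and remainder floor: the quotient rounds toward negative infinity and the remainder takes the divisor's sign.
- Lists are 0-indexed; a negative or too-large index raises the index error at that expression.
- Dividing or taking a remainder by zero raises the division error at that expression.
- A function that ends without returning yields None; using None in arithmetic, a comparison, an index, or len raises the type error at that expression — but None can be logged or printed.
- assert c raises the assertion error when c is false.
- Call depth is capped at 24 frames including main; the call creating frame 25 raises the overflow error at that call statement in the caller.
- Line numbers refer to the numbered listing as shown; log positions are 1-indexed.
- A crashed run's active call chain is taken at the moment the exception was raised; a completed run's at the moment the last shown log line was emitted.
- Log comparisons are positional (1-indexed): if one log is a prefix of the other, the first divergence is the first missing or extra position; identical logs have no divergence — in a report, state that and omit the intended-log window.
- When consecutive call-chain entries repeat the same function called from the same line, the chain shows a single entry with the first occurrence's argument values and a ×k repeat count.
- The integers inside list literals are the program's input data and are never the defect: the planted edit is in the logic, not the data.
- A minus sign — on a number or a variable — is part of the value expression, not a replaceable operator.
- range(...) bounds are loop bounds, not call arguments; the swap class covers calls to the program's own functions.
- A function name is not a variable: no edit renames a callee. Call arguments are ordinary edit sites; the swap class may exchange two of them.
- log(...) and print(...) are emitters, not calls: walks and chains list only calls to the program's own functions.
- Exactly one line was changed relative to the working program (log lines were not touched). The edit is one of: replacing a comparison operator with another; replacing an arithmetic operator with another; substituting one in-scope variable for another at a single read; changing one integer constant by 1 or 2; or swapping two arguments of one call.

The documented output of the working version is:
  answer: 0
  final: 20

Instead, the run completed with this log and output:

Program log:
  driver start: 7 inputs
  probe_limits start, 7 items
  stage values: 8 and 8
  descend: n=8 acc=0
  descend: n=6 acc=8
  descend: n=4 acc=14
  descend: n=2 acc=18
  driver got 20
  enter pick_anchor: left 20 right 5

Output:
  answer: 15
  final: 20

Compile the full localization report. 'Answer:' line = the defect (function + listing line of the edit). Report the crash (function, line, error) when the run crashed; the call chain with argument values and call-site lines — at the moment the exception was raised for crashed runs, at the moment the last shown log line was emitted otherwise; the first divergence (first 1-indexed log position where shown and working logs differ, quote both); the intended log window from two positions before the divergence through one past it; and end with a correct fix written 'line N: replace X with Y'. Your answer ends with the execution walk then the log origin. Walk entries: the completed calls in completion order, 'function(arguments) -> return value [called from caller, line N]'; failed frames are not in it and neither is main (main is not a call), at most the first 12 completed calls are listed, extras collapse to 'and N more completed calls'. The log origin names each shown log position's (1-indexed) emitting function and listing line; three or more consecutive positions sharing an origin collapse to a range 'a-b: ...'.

Answer: the defect is in pick_anchor at line 24.
Core observation: Every logged value matches the working version; the printed result is what differs.
Call chain: main -> pick_anchor(20, 5) (called at line 33).
First divergence: none (the log streams are identical).
Execution walk:
  pack_ledger([8, -1, 1, -4, -1, 8, 3]) -> 8  [called from probe_limits, line 16]
  clip_value(0, 20) -> 20  [called from clip_value, line 5]
  clip_value(2, 18) -> 20  [called from clip_value, line 5]
  clip_value(4, 14) -> 20  [called from clip_value, line 5]
  clip_value(6, 8) -> 20  [called from clip_value, line 5]
  clip_value(8, 0) -> 20  [called from probe_limits, line 19]
  probe_limits([8, -1, 1, -4, -1, 8, 3]) -> 20  [called from main, line 31]
  pick_anchor(20, 5) -> 15  [called from main, line 33]
Log line origins:
  1: logged in main at line 30
  2: logged in probe_limits at line 15
  3: logged in probe_limits at line 18
  4-7: logged in clip_value at line 4
  8: logged in main at line 32
  9: logged in pick_anchor at line 22
A correct fix: line 24: replace `-` with `%`.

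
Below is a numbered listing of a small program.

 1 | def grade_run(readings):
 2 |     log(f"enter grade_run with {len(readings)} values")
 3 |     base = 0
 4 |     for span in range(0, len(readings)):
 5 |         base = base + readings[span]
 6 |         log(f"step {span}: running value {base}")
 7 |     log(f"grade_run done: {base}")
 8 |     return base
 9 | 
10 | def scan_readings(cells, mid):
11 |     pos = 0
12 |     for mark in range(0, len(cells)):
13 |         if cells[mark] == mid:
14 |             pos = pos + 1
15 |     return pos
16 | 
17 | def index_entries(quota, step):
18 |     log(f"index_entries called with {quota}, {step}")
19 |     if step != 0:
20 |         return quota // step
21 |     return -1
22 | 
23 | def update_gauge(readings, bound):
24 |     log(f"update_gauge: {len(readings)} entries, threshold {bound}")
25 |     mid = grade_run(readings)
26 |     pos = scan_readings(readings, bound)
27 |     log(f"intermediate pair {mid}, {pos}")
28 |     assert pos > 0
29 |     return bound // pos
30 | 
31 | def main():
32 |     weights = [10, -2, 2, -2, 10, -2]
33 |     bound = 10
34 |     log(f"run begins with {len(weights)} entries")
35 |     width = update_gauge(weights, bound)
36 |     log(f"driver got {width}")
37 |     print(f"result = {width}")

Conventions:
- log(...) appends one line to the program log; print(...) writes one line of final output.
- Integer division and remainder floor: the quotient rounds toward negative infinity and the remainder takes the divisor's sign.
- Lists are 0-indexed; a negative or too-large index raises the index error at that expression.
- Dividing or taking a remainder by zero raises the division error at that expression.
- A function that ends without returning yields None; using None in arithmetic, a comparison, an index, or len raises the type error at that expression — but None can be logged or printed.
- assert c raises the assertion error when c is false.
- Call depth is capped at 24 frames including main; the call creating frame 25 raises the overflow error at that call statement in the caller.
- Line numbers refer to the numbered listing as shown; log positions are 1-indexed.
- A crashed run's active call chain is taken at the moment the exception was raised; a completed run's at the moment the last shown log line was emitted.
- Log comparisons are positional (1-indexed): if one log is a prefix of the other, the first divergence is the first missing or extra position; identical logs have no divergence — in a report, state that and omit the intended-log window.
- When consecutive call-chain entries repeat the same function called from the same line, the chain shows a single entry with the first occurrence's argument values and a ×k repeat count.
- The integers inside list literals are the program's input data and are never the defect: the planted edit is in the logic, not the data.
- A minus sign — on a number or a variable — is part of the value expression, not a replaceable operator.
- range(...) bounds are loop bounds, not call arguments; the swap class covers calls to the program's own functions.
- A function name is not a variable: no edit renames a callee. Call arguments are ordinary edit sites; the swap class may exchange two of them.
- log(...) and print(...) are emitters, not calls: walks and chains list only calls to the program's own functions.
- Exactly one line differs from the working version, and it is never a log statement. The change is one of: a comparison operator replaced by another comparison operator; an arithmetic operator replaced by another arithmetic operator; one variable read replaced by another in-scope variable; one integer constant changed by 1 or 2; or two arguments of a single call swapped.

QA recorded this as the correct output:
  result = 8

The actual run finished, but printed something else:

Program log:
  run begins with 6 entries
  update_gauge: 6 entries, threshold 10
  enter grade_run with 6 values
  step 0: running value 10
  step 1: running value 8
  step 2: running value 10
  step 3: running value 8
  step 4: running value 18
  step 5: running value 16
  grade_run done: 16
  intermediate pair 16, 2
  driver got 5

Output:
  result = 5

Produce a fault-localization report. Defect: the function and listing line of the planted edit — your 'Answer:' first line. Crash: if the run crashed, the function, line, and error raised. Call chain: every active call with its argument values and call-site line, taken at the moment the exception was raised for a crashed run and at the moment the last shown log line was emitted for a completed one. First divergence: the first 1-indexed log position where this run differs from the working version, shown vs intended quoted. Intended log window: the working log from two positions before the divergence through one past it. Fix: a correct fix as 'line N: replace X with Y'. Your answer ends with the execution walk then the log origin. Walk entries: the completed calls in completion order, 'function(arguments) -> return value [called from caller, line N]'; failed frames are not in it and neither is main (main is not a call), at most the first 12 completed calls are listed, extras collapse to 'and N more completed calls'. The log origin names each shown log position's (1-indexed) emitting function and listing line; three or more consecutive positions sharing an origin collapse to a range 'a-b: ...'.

Answer: the defect is in update_gauge at line 29.
Core observation: Position 12 is the first bad log line: 'driver got 5' should read 'driver got 8'.
Call chain: main.
First divergence: position 12 — shown 'driver got 5', intended 'driver got 8'.
Intended log window:
  10: grade_run done: 16
  11: intermediate pair 16, 2
  12: driver got 8
Execution walk:
  grade_run([10, -2, 2, -2, 10, -2]) -> 16  [called from update_gauge, line 25]
  scan_readings([10, -2, 2, -2, 10, -2], 10) -> 2  [called from update_gauge, line 26]
  update_gauge([10, -2, 2, -2, 10, -2], 10) -> 5  [called from main, line 35]
Origin of each log line:
  1 — main, line 34
  2 — update_gauge, line 24
  3 — grade_run, line 2
  4-9 — grade_run, line 6
  10 — grade_run, line 7
  11 — update_gauge, line 27
  12 — main, line 36
A correct fix: line 29: replace `bound` with `mid`.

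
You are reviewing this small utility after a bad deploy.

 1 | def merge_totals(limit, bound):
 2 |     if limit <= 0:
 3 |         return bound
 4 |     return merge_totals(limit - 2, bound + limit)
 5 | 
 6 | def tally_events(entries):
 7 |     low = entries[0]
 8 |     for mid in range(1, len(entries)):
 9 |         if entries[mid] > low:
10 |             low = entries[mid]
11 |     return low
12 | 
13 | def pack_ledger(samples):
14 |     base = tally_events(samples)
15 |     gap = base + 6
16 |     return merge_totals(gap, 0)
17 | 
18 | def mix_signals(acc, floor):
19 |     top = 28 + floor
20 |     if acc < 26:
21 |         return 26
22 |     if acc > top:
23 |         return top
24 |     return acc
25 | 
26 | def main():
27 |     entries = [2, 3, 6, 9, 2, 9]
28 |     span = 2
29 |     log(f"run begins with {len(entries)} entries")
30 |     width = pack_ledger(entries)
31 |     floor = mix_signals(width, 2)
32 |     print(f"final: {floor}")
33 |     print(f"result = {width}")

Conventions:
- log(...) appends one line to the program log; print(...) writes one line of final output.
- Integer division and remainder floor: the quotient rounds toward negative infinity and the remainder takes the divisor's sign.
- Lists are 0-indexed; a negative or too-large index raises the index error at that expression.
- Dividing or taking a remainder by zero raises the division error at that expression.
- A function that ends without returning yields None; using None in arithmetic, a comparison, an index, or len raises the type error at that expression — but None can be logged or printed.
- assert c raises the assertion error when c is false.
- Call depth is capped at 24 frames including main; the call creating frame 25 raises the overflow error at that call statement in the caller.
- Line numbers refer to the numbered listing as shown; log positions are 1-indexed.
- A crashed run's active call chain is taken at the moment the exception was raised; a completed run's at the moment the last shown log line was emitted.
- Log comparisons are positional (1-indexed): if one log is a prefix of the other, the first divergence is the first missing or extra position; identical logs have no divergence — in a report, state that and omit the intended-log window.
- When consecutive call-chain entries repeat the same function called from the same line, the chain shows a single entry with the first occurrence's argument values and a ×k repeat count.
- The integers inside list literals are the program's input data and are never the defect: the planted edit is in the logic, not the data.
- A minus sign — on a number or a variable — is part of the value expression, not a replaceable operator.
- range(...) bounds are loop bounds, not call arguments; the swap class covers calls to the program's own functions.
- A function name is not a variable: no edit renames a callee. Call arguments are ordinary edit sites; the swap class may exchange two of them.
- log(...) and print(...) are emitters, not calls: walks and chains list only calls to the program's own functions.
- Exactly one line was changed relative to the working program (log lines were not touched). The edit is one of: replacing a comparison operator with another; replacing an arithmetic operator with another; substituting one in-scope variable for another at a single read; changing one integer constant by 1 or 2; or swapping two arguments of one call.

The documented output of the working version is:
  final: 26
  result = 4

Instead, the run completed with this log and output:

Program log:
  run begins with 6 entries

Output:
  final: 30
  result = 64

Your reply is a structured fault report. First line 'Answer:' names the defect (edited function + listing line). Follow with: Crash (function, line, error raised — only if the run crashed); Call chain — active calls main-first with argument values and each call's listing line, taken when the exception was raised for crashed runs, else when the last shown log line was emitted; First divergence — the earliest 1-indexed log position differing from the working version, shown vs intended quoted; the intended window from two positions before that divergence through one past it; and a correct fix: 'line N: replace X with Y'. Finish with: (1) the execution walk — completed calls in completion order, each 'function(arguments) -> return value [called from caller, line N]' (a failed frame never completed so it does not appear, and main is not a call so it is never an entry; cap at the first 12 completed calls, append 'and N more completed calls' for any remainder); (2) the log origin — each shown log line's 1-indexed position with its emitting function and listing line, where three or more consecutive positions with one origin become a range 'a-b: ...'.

Answer: the defect is in pack_ledger at line 15.
Key fact: Nothing in the log betrays the bug — only the output does.
Call chain: main.
First divergence: there is none — every log position agrees.
Execution walk:
  tally_events([2, 3, 6, 9, 2, 9]) -> 9  [called from pack_ledger, line 14]
  merge_totals(-1, 64) -> 64  [called from merge_totals, line 4]
  merge_totals(1, 63) -> 64  [called from merge_totals, line 4]
  merge_totals(3, 60) -> 64  [called from merge_totals, line 4]
  merge_totals(5, 55) -> 64  [called from merge_totals, line 4]
  merge_totals(7, 48) -> 64  [called from merge_totals, line 4]
  merge_totals(9, 39) -> 64  [called from merge_totals, line 4]
  merge_totals(11, 28) -> 64  [called from merge_totals, line 4]
  merge_totals(13, 15) -> 64  [called from merge_totals, line 4]
  merge_totals(15, 0) -> 64  [called from pack_ledger, line 16]
  pack_ledger([2, 3, 6, 9, 2, 9]) -> 64  [called from main, line 30]
  mix_signals(64, 2) -> 30  [called from main, line 31]
Log line origins:
  1 — main, line 29
A correct fix: line 15: replace `+` with `%`.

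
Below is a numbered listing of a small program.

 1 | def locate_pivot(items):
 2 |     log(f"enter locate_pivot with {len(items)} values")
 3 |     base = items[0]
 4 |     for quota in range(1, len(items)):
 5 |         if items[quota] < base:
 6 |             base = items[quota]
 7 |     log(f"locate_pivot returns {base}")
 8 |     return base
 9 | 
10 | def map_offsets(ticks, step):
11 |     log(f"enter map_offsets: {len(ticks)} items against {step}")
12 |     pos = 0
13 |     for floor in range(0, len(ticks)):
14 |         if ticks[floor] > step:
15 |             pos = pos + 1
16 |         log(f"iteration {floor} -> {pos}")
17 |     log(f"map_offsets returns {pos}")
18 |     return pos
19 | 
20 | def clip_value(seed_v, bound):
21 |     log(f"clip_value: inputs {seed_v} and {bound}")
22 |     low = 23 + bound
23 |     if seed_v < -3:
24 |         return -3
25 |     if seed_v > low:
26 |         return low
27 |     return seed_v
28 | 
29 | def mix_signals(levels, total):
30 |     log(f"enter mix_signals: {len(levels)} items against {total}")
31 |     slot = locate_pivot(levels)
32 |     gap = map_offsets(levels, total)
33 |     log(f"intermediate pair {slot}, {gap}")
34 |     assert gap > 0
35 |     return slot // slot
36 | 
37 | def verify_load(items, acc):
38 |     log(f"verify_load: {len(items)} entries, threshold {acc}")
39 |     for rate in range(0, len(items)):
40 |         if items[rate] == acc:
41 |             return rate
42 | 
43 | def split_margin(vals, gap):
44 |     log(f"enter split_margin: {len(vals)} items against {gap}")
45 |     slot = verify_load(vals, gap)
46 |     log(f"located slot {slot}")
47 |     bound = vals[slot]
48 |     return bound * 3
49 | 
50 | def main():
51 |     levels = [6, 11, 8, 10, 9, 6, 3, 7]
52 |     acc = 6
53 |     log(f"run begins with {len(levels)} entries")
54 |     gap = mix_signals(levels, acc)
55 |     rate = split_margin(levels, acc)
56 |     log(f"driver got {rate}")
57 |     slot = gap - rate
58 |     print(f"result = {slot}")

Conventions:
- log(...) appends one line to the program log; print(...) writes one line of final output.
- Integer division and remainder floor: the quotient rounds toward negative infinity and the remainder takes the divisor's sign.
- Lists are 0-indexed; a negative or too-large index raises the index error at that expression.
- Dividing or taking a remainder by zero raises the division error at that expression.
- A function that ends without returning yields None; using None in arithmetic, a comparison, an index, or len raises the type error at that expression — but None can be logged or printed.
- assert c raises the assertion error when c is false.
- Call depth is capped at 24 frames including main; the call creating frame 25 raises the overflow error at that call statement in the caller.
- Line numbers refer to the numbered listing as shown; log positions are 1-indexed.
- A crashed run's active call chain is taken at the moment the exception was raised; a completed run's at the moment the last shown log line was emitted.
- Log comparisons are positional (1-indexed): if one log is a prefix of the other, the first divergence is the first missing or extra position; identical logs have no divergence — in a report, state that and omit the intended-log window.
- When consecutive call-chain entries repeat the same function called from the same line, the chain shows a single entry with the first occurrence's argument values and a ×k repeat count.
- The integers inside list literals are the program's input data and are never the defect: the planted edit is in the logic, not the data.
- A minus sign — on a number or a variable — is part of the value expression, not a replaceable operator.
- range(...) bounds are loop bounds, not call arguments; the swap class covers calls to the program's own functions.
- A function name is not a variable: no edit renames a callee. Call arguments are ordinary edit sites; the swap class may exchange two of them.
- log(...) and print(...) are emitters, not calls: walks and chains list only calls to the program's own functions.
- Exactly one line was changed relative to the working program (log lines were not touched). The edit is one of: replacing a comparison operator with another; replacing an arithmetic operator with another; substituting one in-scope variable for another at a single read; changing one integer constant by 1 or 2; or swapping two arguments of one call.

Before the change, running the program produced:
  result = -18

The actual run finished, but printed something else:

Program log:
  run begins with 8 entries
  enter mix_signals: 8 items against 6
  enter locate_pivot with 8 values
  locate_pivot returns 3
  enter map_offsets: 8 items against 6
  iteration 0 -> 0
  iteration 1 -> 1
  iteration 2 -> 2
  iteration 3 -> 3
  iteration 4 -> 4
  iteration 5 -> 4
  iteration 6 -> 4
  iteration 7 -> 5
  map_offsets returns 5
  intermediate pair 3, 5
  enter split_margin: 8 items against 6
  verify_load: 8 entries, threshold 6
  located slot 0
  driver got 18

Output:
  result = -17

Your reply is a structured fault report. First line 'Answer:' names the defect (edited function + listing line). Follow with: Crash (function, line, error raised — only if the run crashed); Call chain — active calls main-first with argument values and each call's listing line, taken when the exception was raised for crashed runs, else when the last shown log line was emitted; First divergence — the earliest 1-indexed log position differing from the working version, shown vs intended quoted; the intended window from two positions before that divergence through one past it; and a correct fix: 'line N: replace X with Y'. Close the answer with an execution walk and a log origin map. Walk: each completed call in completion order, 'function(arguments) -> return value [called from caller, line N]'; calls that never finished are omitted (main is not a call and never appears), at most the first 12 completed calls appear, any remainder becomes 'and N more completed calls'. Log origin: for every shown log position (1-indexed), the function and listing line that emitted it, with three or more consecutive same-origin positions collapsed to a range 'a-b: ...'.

Answer: the defect is in mix_signals at line 35.
Core observation: The logs agree in full; only the final output differs.
Call chain: main.
First divergence: none — the logs agree in full.
Execution walk:
  locate_pivot([6, 11, 8, 10, 9, 6, 3, 7]) -> 3  [called from mix_signals, line 31]
  map_offsets([6, 11, 8, 10, 9, 6, 3, 7], 6) -> 5  [called from mix_signals, line 32]
  mix_signals([6, 11, 8, 10, 9, 6, 3, 7], 6) -> 1  [called from main, line 54]
  verify_load([6, 11, 8, 10, 9, 6, 3, 7], 6) -> 0  [called from split_margin, line 45]
  split_margin([6, 11, 8, 10, 9, 6, 3, 7], 6) -> 18  [called from main, line 55]
Log origin:
  1: from main, line 53
  2: from mix_signals, line 30
  3: from locate_pivot, line 2
  4: from locate_pivot, line 7
  5: from map_offsets, line 11
  6-13: from map_offsets, line 16
  14: from map_offsets, line 17
  15: from mix_signals, line 33
  16: from split_margin, line 44
  17: from verify_load, line 38
  18: from split_margin, line 46
  19: from main, line 56
A correct fix: line 35: replace `slot // slot` with `slot // gap`.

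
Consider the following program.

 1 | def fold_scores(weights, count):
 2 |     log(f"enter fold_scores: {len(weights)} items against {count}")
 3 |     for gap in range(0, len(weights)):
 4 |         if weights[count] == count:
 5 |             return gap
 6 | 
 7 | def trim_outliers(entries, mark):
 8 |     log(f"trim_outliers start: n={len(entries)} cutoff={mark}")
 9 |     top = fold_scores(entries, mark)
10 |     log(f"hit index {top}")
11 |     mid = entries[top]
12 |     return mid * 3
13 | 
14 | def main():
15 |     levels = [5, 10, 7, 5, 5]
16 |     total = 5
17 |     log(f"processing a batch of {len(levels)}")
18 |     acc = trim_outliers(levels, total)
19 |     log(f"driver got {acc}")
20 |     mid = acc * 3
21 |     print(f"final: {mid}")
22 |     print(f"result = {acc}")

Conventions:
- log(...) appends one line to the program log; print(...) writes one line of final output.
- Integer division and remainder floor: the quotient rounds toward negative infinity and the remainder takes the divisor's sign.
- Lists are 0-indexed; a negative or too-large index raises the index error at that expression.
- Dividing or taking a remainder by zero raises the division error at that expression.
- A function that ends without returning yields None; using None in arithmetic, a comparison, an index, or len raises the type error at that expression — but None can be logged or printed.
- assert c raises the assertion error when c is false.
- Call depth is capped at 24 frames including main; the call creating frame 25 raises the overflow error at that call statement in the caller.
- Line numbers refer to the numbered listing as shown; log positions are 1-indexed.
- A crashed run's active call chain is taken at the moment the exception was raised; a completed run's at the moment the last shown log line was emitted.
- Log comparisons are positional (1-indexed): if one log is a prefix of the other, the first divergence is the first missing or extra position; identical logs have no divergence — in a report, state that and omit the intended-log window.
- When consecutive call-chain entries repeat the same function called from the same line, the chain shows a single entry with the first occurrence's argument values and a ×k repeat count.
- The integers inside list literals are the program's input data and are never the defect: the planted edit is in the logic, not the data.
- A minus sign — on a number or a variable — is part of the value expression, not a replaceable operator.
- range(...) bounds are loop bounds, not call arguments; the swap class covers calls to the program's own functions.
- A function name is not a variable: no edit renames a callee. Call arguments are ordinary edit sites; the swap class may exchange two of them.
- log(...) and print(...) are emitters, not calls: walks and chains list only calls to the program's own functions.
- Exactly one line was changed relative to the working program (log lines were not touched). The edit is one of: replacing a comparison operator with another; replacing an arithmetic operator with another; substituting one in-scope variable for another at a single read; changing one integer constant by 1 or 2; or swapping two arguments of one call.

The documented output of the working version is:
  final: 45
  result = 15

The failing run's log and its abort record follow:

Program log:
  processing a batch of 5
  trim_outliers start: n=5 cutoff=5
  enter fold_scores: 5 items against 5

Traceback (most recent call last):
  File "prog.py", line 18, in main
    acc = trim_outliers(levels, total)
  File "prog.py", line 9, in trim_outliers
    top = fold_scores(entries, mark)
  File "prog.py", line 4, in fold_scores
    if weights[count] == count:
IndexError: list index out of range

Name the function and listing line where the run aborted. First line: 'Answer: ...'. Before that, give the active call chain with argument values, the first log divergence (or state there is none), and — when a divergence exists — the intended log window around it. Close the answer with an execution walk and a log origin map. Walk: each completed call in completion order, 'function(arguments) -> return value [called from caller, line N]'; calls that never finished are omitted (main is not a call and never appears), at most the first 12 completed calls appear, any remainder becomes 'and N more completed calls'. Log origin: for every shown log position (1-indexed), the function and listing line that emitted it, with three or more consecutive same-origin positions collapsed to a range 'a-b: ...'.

Answer: the error was raised in fold_scores, line 4.
Key fact: The log ends early — 3 lines, where the working version next logs 'hit index 0'.
Call chain: main -> trim_outliers([5, 10, 7, 5, 5], 5) (called at line 18) -> fold_scores([5, 10, 7, 5, 5], 5) (called at line 9).
First divergence: position 4 (shown log ended at 3 lines; the working version continues: 'hit index 0').
Intended log window:
  2: trim_outliers start: n=5 cutoff=5
  3: enter fold_scores: 5 items against 5
  4: hit index 0
  5: driver got 15
Execution walk:
  (no call completed)
Log origins:
  1: from main, line 17
  2: from trim_outliers, line 8
  3: from fold_scores, line 2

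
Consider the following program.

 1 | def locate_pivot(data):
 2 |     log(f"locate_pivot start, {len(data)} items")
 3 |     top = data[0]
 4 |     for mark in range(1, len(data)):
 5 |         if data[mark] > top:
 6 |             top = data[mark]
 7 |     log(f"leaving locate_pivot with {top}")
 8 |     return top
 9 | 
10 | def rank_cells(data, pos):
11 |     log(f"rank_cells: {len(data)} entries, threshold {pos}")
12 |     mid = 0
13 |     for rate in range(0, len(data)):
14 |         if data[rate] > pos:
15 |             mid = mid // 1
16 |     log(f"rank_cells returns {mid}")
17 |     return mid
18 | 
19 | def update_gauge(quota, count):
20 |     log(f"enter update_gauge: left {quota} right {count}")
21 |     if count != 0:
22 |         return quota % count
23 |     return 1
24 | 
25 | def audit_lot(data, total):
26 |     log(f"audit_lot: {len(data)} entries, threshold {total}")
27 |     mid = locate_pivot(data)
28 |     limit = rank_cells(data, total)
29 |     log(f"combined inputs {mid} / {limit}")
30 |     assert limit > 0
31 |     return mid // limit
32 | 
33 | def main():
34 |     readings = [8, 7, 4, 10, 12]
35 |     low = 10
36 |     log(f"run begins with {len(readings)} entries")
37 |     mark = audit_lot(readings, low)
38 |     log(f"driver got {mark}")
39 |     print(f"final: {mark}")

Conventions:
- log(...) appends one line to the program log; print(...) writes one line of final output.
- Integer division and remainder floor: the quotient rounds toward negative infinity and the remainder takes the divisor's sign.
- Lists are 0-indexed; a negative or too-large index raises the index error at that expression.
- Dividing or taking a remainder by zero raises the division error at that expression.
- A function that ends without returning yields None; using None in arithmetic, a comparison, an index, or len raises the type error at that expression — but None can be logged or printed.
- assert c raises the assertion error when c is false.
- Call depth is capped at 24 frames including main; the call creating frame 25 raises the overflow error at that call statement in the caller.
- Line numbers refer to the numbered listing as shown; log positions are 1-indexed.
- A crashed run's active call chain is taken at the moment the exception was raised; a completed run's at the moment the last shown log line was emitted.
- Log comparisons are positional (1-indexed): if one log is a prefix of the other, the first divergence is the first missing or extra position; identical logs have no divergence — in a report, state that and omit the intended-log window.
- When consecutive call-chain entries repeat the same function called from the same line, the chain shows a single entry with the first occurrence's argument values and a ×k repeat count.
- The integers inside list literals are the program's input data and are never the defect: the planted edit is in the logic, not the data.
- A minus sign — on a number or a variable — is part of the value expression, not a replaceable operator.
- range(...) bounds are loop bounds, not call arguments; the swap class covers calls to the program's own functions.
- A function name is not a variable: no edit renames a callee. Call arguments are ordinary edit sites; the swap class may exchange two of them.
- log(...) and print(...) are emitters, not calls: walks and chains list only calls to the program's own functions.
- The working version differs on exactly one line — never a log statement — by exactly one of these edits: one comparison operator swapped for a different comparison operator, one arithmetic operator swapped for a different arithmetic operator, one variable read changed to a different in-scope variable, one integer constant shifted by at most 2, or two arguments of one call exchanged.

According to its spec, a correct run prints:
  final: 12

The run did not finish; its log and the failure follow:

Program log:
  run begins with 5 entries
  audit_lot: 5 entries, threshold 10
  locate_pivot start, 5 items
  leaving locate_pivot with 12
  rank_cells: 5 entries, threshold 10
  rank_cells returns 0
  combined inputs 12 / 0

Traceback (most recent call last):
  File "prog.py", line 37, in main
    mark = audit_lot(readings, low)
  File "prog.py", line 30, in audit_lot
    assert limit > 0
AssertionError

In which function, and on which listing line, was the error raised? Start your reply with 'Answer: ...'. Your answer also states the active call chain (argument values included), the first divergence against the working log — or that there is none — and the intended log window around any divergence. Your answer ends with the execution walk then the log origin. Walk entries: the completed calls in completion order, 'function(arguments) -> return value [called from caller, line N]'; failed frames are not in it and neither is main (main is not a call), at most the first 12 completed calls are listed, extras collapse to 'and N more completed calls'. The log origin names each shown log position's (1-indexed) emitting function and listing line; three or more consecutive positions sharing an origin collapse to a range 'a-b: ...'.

Answer: the error was raised in audit_lot, line 30.
The tell: Position 6 is the first bad log line: 'rank_cells returns 0' should read 'rank_cells returns 1'.
Call chain: main -> audit_lot([8, 7, 4, 10, 12], 10) (called at line 37).
First divergence: position 6 — the shown line 'rank_cells returns 0' should read 'rank_cells returns 1'.
Intended log window:
  4: leaving locate_pivot with 12
  5: rank_cells: 5 entries, threshold 10
  6: rank_cells returns 1
  7: combined inputs 12 / 1
Execution walk:
  locate_pivot([8, 7, 4, 10, 12]) -> 12  [called from audit_lot, line 27]
  rank_cells([8, 7, 4, 10, 12], 10) -> 0  [called from audit_lot, line 28]
Log line origins:
  1: from main, line 36
  2: from audit_lot, line 26
  3: from locate_pivot, line 2
  4: from locate_pivot, line 7
  5: from rank_cells, line 11
  6: from rank_cells, line 16
  7: from audit_lot, line 29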